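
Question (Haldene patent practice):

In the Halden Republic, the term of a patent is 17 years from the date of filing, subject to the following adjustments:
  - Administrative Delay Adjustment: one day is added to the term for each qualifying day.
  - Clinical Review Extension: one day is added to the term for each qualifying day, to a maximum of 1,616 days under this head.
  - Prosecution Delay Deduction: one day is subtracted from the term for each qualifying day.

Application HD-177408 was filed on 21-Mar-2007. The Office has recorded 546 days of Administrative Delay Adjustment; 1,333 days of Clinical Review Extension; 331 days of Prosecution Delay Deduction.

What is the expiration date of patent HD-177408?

June 16, 2028

Base term: filing date + 17 years → 21 March 2024.
Administrative Delay Adjustment: +546 days → 18 September 2025.
Clinical Review Extension: 1333 days (within the 1616-day cap) → +1333 days → 13 May 2029.
Prosecution Delay Deduction: −331 days → 16 June 2028.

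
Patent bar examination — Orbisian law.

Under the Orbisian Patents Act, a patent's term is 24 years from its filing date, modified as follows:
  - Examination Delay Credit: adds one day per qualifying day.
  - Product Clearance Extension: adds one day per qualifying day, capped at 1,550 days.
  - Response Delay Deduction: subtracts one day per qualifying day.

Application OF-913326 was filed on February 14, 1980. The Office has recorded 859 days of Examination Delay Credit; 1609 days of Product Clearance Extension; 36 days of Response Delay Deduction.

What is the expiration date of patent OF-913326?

2010-08-14

Base term: filing date + 24 years → 14 February 2004.
Examination Delay Credit: +859 days → 22 June 2006.
Product Clearance Extension: 1609 days claimed exceeds the 1550-day cap, so +1550 days → 19 September 2010.
Response Delay Deduction: −36 days → 14 August 2010.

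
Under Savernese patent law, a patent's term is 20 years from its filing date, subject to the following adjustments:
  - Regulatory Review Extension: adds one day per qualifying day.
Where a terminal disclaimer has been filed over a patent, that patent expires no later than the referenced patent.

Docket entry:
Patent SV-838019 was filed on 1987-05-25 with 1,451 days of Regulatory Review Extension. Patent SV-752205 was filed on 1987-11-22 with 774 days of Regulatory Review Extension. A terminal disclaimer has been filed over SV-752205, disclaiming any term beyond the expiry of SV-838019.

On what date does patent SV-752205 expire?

2010-01-04

Natural term of SV-752205:
  Base: filing + 20 years → 22 November 2007.
  Regulatory Review Extension: +774 days → 4 January 2010.
Expiry of referenced patent SV-838019:
  Base: filing + 20 years → 25 May 2007.
  Regulatory Review Extension: +1451 days → 15 May 2011.
Terminal disclaimer: SV-752205 expires on the earlier of 4 January 2010 and 15 May 2011.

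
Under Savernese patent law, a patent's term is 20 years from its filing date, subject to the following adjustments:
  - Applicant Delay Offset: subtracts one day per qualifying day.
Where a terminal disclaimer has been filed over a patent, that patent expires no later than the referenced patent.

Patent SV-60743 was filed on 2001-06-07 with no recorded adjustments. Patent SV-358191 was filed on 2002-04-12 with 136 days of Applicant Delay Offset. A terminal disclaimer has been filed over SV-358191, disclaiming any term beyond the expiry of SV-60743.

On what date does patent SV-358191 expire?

2021-06-07

Natural term of SV-358191:
  Base: filing + 20 years → 12 April 2022.
  Applicant Delay Offset: −136 days → 27 November 2021.
Expiry of referenced patent SV-60743:
  Base: filing + 20 years → 7 June 2021.
Terminal disclaimer: SV-358191 expires on the earlier of 27 November 2021 and 7 June 2021.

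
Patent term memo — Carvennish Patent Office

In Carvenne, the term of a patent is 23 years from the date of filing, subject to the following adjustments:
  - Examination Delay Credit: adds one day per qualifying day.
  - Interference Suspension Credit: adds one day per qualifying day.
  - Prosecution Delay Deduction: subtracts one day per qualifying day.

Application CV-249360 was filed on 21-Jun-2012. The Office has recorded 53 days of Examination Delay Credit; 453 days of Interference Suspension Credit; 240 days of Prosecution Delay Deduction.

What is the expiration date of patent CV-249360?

Base term: filing date + 23 years → 21 June 2035.
Examination Delay Credit: +53 days → 13 August 2035.
Interference Suspension Credit: +453 days → 8 November 2036.
Prosecution Delay Deduction: −240 days → 13 March 2036.

2036-03-13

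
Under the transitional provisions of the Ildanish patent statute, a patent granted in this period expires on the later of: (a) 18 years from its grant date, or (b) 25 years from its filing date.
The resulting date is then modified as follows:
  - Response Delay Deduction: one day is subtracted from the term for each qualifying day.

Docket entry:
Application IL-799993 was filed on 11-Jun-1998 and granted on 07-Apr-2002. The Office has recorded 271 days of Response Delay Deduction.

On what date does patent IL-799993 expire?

2022-09-13

(a) grant + 18 years → 7 April 2020.
(b) filing + 25 years → 11 June 2023.
Later of the two: 11 June 2023.
Response Delay Deduction: −271 days → 13 September 2022.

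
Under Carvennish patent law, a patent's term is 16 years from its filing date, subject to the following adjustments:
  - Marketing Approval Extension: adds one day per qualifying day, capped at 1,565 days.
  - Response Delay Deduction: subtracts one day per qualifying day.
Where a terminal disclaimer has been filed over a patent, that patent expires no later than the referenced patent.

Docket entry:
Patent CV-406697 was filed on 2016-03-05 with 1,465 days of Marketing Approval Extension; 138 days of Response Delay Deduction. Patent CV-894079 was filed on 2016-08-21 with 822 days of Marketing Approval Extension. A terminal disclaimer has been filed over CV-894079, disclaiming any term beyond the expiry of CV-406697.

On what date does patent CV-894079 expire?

Natural term of CV-894079:
  Base: filing + 16 years → 21 August 2032.
  Marketing Approval Extension: 822 days (within the 1565-day cap) → +822 days → 21 November 2034.
Expiry of referenced patent CV-406697:
  Base: filing + 16 years → 5 March 2032.
  Marketing Approval Extension: 1465 days (within the 1565-day cap) → +1465 days → 9 March 2036.
  Response Delay Deduction: −138 days → 23 October 2035.
Terminal disclaimer: CV-894079 expires on the earlier of 21 November 2034 and 23 October 2035.

2034-11-21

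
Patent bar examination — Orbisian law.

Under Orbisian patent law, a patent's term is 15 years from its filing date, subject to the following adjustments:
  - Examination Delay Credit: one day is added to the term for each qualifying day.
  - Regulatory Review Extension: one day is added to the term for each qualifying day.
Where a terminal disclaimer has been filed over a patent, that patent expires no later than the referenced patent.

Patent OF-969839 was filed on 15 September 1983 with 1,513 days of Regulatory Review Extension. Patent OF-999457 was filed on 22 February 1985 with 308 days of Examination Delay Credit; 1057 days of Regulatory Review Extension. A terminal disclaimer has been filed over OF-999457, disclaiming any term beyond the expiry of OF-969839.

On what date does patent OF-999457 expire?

Natural term of OF-999457:
  Base: filing + 15 years → 22 February 2000.
  Examination Delay Credit: +308 days → 26 December 2000.
  Regulatory Review Extension: +1057 days → 18 November 2003.
Expiry of referenced patent OF-969839:
  Base: filing + 15 years → 15 September 1998.
  Regulatory Review Extension: +1513 days → 6 November 2002.
Terminal disclaimer: OF-999457 expires on the earlier of 18 November 2003 and 6 November 2002.

2002-11-06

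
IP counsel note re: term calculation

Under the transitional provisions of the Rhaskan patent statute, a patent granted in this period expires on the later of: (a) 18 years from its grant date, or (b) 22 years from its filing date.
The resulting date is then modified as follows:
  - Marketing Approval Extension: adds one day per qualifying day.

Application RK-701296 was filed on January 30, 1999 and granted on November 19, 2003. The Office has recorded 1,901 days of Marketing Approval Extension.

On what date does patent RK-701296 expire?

(a) grant + 18 years → 19 November 2021.
(b) filing + 22 years → 30 January 2021.
Later of the two: 19 November 2021.
Marketing Approval Extension: +1901 days → 2 February 2027.

2027-02-02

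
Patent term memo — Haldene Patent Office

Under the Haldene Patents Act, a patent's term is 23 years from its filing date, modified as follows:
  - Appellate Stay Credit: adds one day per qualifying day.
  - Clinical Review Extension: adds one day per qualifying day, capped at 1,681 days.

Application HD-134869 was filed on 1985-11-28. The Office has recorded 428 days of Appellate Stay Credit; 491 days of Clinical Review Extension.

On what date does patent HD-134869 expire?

2011-06-05

Base term: filing date + 23 years → 28 November 2008.
Appellate Stay Credit: +428 days → 30 January 2010.
Clinical Review Extension: 491 days (within the 1681-day cap) → +491 days → 5 June 2011.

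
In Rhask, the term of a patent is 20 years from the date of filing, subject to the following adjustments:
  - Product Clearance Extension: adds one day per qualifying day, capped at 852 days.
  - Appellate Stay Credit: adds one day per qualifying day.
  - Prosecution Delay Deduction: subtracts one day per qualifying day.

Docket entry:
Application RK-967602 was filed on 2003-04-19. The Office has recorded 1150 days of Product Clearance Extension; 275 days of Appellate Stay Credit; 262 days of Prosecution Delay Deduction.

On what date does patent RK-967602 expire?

August 31, 2025

Base term: filing date + 20 years → 19 April 2023.
Product Clearance Extension: 1150 days claimed exceeds the 852-day cap, so +852 days → 18 August 2025.
Appellate Stay Credit: +275 days → 20 May 2026.
Prosecution Delay Deduction: −262 days → 31 August 2025.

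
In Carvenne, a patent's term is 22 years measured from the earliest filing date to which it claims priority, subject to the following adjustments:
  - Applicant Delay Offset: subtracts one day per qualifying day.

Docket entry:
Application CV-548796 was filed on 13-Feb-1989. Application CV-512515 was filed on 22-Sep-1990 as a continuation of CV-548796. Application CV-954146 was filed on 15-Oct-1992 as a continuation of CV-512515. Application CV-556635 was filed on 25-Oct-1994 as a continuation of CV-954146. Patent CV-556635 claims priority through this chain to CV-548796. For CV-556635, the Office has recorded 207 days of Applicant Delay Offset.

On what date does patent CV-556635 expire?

2010-07-21

Earliest priority filing: 13 February 1989.
Base term: 13 February 1989 + 22 years → 13 February 2011.
Applicant Delay Offset: −207 days → 21 July 2010.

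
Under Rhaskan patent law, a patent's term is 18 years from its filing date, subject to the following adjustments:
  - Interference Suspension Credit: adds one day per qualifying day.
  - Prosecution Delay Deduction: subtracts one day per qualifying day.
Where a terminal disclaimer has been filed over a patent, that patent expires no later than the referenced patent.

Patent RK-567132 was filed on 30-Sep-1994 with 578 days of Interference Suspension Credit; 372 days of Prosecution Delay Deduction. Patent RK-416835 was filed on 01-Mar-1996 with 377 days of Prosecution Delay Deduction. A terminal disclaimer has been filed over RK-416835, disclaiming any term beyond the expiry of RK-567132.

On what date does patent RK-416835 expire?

Natural term of RK-416835:
  Base: filing + 18 years → 1 March 2014.
  Prosecution Delay Deduction: −377 days → 17 February 2013.
Expiry of referenced patent RK-567132:
  Base: filing + 18 years → 30 September 2012.
  Interference Suspension Credit: +578 days → 1 May 2014.
  Prosecution Delay Deduction: −372 days → 24 April 2013.
Terminal disclaimer: RK-416835 expires on the earlier of 17 February 2013 and 24 April 2013.

2013-02-17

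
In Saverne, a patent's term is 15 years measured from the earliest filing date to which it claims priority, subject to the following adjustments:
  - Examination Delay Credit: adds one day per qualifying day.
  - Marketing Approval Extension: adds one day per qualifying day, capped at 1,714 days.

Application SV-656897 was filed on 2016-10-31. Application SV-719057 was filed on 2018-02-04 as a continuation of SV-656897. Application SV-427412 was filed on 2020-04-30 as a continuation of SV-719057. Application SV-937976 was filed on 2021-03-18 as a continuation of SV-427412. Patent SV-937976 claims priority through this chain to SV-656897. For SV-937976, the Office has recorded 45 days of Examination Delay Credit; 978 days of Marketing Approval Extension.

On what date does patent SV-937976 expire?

Earliest priority filing: 31 October 2016.
Base term: 31 October 2016 + 15 years → 31 October 2031.
Examination Delay Credit: +45 days → 15 December 2031.
Marketing Approval Extension: 978 days (within the 1714-day cap) → +978 days → 19 August 2034.

August 19, 2034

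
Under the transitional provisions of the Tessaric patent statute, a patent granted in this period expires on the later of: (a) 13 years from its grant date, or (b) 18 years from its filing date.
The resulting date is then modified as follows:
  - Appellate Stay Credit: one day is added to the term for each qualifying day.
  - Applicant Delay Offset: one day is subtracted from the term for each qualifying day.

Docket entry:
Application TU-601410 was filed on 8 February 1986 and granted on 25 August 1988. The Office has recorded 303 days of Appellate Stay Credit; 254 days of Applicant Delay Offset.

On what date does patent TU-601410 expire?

2004-03-28

(a) grant + 13 years → 25 August 2001.
(b) filing + 18 years → 8 February 2004.
Later of the two: 8 February 2004.
Appellate Stay Credit: +303 days → 7 December 2004.
Applicant Delay Offset: −254 days → 28 March 2004.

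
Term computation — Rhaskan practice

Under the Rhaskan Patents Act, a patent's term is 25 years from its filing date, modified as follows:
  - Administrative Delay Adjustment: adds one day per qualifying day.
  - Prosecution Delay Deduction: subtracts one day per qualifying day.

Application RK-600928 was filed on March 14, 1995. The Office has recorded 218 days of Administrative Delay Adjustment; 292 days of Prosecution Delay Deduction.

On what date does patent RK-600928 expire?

Base term: filing date + 25 years → 14 March 2020.
Administrative Delay Adjustment: +218 days → 18 October 2020.
Prosecution Delay Deduction: −292 days → 31 December 2019.

2019-12-31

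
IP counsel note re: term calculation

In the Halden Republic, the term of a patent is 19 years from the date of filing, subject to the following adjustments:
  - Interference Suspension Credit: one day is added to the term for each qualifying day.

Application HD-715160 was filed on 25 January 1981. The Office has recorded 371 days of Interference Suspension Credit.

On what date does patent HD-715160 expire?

January 30, 2001

Base term: filing date + 19 years → 25 January 2000.
Interference Suspension Credit: +371 days → 30 January 2001.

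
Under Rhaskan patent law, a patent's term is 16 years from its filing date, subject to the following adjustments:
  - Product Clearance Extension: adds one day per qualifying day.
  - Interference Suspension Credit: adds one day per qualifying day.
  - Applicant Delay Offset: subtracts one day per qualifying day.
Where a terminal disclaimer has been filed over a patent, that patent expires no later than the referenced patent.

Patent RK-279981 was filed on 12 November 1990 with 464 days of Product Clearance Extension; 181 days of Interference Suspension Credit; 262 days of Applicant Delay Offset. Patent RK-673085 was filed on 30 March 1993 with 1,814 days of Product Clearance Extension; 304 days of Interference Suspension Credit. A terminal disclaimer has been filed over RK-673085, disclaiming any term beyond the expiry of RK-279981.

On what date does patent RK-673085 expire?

Natural term of RK-673085:
  Base: filing + 16 years → 30 March 2009.
  Product Clearance Extension: +1814 days → 18 March 2014.
  Interference Suspension Credit: +304 days → 16 January 2015.
Expiry of referenced patent RK-279981:
  Base: filing + 16 years → 12 November 2006.
  Product Clearance Extension: +464 days → 19 February 2008.
  Interference Suspension Credit: +181 days → 18 August 2008.
  Applicant Delay Offset: −262 days → 30 November 2007.
Terminal disclaimer: RK-673085 expires on the earlier of 16 January 2015 and 30 November 2007.

November 30, 2007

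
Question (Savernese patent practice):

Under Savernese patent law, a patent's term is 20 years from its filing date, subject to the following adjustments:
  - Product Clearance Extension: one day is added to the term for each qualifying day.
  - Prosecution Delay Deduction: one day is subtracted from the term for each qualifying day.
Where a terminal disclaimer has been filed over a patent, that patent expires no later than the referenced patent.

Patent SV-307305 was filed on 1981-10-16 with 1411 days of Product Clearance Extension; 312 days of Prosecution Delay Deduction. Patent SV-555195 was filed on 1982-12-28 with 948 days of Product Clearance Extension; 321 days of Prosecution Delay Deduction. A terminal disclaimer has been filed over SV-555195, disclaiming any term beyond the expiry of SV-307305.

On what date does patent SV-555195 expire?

2004-09-15

Natural term of SV-555195:
  Base: filing + 20 years → 28 December 2002.
  Product Clearance Extension: +948 days → 2 August 2005.
  Prosecution Delay Deduction: −321 days → 15 September 2004.
Expiry of referenced patent SV-307305:
  Base: filing + 20 years → 16 October 2001.
  Product Clearance Extension: +1411 days → 27 August 2005.
  Prosecution Delay Deduction: −312 days → 19 October 2004.
Terminal disclaimer: SV-555195 expires on the earlier of 15 September 2004 and 19 October 2004.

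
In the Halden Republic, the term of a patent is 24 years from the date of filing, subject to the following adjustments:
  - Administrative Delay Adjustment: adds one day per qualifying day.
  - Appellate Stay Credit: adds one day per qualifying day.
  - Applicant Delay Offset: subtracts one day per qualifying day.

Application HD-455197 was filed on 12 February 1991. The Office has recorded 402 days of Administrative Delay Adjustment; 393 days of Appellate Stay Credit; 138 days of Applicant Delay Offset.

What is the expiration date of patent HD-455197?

2016-11-30

Base term: filing date + 24 years → 12 February 2015.
Administrative Delay Adjustment: +402 days → 20 March 2016.
Appellate Stay Credit: +393 days → 17 April 2017.
Applicant Delay Offset: −138 days → 30 November 2016.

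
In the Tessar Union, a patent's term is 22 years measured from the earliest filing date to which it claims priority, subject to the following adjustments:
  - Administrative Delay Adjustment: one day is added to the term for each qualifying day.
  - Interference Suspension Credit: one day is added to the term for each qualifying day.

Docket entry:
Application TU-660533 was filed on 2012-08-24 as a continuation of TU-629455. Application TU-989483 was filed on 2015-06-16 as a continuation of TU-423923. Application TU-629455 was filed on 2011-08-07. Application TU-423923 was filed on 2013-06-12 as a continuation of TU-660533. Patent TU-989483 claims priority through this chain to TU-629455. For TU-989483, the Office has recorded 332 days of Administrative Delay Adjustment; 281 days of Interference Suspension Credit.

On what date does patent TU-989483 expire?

April 12, 2035

Earliest priority filing: 7 August 2011.
Base term: 7 August 2011 + 22 years → 7 August 2033.
Administrative Delay Adjustment: +332 days → 5 July 2034.
Interference Suspension Credit: +281 days → 12 April 2035.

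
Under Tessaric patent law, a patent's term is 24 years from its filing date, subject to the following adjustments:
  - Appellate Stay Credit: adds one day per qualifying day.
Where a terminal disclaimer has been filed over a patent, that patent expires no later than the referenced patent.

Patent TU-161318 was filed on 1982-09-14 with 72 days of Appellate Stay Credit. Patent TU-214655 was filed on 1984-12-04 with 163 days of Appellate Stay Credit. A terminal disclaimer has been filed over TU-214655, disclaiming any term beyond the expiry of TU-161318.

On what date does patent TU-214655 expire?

Natural term of TU-214655:
  Base: filing + 24 years → 4 December 2008.
  Appellate Stay Credit: +163 days → 16 May 2009.
Expiry of referenced patent TU-161318:
  Base: filing + 24 years → 14 September 2006.
  Appellate Stay Credit: +72 days → 25 November 2006.
Terminal disclaimer: TU-214655 expires on the earlier of 16 May 2009 and 25 November 2006.

November 25, 2006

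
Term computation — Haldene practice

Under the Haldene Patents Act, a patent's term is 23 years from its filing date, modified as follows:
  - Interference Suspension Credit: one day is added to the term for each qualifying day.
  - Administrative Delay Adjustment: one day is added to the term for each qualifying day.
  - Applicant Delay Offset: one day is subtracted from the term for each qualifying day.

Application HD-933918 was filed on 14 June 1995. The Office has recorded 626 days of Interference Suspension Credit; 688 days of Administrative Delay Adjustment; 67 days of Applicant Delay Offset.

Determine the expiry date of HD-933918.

Base term: filing date + 23 years → 14 June 2018.
Interference Suspension Credit: +626 days → 1 March 2020.
Administrative Delay Adjustment: +688 days → 18 January 2022.
Applicant Delay Offset: −67 days → 12 November 2021.

2021-11-12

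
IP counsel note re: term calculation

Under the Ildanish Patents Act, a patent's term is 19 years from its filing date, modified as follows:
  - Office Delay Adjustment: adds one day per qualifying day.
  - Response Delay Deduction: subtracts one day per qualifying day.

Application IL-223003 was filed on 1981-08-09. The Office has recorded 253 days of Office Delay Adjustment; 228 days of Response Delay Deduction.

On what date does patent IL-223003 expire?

Base term: filing date + 19 years → 9 August 2000.
Office Delay Adjustment: +253 days → 19 April 2001.
Response Delay Deduction: −228 days → 3 September 2000.

September 3, 2000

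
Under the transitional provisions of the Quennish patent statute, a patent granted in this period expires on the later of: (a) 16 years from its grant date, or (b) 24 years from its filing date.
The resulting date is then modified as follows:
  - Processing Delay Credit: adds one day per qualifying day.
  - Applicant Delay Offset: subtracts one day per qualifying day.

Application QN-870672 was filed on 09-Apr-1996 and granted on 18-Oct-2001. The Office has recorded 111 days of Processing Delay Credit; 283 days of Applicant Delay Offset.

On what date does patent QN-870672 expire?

(a) grant + 16 years → 18 October 2017.
(b) filing + 24 years → 9 April 2020.
Later of the two: 9 April 2020.
Processing Delay Credit: +111 days → 29 July 2020.
Applicant Delay Offset: −283 days → 20 October 2019.

2019-10-20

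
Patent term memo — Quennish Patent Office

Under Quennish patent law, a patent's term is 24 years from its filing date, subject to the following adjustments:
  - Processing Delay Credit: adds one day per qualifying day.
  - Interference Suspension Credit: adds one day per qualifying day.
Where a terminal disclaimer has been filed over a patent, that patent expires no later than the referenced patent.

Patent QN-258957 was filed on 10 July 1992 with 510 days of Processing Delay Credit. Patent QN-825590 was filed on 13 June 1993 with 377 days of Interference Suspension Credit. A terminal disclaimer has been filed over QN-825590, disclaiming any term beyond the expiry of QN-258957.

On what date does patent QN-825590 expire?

Natural term of QN-825590:
  Base: filing + 24 years → 13 June 2017.
  Interference Suspension Credit: +377 days → 25 June 2018.
Expiry of referenced patent QN-258957:
  Base: filing + 24 years → 10 July 2016.
  Processing Delay Credit: +510 days → 2 December 2017.
Terminal disclaimer: QN-825590 expires on the earlier of 25 June 2018 and 2 December 2017.

2017-12-02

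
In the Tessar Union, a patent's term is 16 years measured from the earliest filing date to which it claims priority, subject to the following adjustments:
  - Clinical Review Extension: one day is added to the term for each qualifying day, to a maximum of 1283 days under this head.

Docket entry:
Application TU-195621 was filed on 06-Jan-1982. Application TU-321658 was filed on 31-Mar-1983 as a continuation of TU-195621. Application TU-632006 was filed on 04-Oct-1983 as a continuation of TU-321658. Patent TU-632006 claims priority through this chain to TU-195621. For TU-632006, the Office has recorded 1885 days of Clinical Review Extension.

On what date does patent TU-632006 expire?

Earliest priority filing: 6 January 1982.
Base term: 6 January 1982 + 16 years → 6 January 1998.
Clinical Review Extension: 1885 days claimed exceeds the 1283-day cap, so +1283 days → 12 July 2001.

July 12, 2001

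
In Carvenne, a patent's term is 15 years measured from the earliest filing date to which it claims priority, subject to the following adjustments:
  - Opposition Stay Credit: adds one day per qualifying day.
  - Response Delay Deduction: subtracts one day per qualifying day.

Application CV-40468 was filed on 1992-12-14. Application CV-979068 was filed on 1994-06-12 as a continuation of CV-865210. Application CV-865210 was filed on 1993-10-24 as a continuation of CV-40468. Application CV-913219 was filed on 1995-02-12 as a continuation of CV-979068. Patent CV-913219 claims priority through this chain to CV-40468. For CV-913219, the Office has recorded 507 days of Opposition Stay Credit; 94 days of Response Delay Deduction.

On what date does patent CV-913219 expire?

January 30, 2009

Earliest priority filing: 14 December 1992.
Base term: 14 December 1992 + 15 years → 14 December 2007.
Opposition Stay Credit: +507 days → 4 May 2009.
Response Delay Deduction: −94 days → 30 January 2009.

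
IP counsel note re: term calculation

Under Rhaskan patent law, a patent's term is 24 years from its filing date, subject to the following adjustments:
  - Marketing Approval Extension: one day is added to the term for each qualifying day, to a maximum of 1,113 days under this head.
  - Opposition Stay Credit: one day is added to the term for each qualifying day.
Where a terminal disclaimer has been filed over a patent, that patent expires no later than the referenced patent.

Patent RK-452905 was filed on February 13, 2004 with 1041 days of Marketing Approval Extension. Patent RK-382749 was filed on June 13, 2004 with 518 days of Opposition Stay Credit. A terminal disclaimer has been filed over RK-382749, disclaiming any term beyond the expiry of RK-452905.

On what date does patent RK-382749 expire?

2029-11-13

Natural term of RK-382749:
  Base: filing + 24 years → 13 June 2028.
  Opposition Stay Credit: +518 days → 13 November 2029.
Expiry of referenced patent RK-452905:
  Base: filing + 24 years → 13 February 2028.
  Marketing Approval Extension: 1041 days (within the 1113-day cap) → +1041 days → 20 December 2030.
Terminal disclaimer: RK-382749 expires on the earlier of 13 November 2029 and 20 December 2030.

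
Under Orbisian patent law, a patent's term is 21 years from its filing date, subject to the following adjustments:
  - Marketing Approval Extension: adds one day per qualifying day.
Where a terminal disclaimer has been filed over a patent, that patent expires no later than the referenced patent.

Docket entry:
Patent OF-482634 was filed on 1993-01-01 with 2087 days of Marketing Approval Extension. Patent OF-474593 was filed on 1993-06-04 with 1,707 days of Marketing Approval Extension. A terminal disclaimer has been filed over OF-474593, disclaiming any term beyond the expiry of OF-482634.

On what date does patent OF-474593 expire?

2019-02-05

Natural term of OF-474593:
  Base: filing + 21 years → 4 June 2014.
  Marketing Approval Extension: +1707 days → 5 February 2019.
Expiry of referenced patent OF-482634:
  Base: filing + 21 years → 1 January 2014.
  Marketing Approval Extension: +2087 days → 19 September 2019.
Terminal disclaimer: OF-474593 expires on the earlier of 5 February 2019 and 19 September 2019.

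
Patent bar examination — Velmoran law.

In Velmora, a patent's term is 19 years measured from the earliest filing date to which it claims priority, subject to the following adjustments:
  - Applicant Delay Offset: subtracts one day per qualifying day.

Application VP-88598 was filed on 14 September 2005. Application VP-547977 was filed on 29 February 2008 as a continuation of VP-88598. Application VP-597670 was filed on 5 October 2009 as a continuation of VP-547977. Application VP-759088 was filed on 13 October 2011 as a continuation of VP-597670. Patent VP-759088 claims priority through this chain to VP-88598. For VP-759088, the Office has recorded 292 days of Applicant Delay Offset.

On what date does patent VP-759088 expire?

November 27, 2023

Earliest priority filing: 14 September 2005.
Base term: 14 September 2005 + 19 years → 14 September 2024.
Applicant Delay Offset: −292 days → 27 November 2023.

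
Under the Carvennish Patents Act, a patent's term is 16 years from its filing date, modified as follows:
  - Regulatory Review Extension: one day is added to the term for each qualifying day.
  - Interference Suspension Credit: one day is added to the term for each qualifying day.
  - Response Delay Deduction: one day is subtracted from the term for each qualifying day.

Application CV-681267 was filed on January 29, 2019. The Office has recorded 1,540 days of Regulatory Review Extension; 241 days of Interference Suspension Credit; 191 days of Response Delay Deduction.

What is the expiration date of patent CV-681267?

Base term: filing date + 16 years → 29 January 2035.
Regulatory Review Extension: +1540 days → 18 April 2039.
Interference Suspension Credit: +241 days → 15 December 2039.
Response Delay Deduction: −191 days → 7 June 2039.

2039-06-07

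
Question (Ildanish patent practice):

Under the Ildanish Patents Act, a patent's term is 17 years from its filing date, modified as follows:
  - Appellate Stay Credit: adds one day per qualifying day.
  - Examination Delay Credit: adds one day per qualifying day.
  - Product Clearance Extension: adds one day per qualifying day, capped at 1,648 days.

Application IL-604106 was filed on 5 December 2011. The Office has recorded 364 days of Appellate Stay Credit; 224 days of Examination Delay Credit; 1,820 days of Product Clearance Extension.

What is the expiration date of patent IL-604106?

Base term: filing date + 17 years → 5 December 2028.
Appellate Stay Credit: +364 days → 4 December 2029.
Examination Delay Credit: +224 days → 16 July 2030.
Product Clearance Extension: 1820 days claimed exceeds the 1648-day cap, so +1648 days → 19 January 2035.

2035-01-19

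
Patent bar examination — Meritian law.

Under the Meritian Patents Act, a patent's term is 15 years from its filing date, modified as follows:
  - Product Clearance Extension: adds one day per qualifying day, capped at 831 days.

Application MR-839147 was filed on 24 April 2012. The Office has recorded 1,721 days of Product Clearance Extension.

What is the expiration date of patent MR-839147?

August 2, 2029

Base term: filing date + 15 years → 24 April 2027.
Product Clearance Extension: 1721 days claimed exceeds the 831-day cap, so +831 days → 2 August 2029.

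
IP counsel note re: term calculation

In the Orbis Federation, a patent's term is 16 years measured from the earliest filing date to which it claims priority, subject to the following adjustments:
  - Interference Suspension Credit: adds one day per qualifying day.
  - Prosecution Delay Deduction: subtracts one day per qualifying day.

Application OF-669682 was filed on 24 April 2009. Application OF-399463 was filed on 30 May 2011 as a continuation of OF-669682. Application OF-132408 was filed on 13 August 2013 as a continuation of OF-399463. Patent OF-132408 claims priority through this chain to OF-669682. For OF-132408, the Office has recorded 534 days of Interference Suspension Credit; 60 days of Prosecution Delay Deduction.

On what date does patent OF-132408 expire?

2026-08-11

Earliest priority filing: 24 April 2009.
Base term: 24 April 2009 + 16 years → 24 April 2025.
Interference Suspension Credit: +534 days → 10 October 2026.
Prosecution Delay Deduction: −60 days → 11 August 2026.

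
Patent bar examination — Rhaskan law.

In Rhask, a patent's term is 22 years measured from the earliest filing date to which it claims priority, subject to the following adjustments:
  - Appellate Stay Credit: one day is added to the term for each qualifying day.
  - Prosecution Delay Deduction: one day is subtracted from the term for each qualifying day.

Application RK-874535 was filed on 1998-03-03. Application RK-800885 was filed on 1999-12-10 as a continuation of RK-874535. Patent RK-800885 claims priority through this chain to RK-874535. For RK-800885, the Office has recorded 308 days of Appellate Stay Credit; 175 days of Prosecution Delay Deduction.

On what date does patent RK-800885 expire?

2020-07-14

Earliest priority filing: 3 March 1998.
Base term: 3 March 1998 + 22 years → 3 March 2020.
Appellate Stay Credit: +308 days → 5 January 2021.
Prosecution Delay Deduction: −175 days → 14 July 2020.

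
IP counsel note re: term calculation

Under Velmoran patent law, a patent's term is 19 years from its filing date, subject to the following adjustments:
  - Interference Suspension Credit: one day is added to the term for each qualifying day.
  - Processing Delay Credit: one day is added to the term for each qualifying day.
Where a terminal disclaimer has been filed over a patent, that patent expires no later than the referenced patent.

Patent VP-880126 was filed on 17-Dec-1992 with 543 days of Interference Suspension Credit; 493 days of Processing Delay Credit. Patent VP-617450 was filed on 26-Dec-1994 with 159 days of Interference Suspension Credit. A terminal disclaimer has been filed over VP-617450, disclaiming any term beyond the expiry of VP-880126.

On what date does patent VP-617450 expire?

2014-06-03

Natural term of VP-617450:
  Base: filing + 19 years → 26 December 2013.
  Interference Suspension Credit: +159 days → 3 June 2014.
Expiry of referenced patent VP-880126:
  Base: filing + 19 years → 17 December 2011.
  Interference Suspension Credit: +543 days → 12 June 2013.
  Processing Delay Credit: +493 days → 18 October 2014.
Terminal disclaimer: VP-617450 expires on the earlier of 3 June 2014 and 18 October 2014.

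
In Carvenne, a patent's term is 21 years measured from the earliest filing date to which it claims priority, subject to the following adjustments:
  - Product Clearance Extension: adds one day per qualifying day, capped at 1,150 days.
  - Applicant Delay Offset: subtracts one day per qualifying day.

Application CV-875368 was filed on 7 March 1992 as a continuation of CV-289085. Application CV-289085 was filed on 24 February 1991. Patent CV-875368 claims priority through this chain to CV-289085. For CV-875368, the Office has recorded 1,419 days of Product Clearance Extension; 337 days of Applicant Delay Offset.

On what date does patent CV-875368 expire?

2014-05-17

Earliest priority filing: 24 February 1991.
Base term: 24 February 1991 + 21 years → 24 February 2012.
Product Clearance Extension: 1419 days claimed exceeds the 1150-day cap, so +1150 days → 19 April 2015.
Applicant Delay Offset: −337 days → 17 May 2014.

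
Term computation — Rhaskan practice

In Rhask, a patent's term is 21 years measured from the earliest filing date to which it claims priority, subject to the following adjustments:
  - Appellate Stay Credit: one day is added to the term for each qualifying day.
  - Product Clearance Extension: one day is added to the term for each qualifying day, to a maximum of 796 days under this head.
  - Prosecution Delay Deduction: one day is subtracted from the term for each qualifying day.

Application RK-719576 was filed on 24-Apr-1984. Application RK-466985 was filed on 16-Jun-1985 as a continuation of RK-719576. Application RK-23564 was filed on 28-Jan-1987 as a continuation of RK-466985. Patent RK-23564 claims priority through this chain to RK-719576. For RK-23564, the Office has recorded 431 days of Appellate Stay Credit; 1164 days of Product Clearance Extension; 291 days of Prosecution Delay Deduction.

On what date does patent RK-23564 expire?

2007-11-16

Earliest priority filing: 24 April 1984.
Base term: 24 April 1984 + 21 years → 24 April 2005.
Appellate Stay Credit: +431 days → 29 June 2006.
Product Clearance Extension: 1164 days claimed exceeds the 796-day cap, so +796 days → 2 September 2008.
Prosecution Delay Deduction: −291 days → 16 November 2007.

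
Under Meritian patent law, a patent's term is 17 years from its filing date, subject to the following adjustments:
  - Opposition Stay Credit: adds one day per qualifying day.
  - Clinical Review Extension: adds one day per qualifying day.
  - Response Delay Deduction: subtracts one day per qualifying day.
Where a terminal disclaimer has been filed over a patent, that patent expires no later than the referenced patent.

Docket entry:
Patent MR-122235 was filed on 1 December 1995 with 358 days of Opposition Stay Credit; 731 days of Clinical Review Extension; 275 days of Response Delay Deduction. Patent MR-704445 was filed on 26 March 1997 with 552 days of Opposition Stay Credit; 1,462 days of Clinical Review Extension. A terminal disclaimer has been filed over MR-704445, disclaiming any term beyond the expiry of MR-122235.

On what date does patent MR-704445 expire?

Natural term of MR-704445:
  Base: filing + 17 years → 26 March 2014.
  Opposition Stay Credit: +552 days → 29 September 2015.
  Clinical Review Extension: +1462 days → 30 September 2019.
Expiry of referenced patent MR-122235:
  Base: filing + 17 years → 1 December 2012.
  Opposition Stay Credit: +358 days → 24 November 2013.
  Clinical Review Extension: +731 days → 25 November 2015.
  Response Delay Deduction: −275 days → 23 February 2015.
Terminal disclaimer: MR-704445 expires on the earlier of 30 September 2019 and 23 February 2015.

February 23, 2015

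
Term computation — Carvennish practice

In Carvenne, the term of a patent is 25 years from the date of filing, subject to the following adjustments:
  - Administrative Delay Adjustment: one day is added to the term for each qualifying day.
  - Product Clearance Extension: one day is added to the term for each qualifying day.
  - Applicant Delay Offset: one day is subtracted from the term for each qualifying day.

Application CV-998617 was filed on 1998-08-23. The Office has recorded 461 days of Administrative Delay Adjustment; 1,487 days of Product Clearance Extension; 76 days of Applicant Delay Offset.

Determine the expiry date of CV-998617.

2028-10-07

Base term: filing date + 25 years → 23 August 2023.
Administrative Delay Adjustment: +461 days → 26 November 2024.
Product Clearance Extension: +1487 days → 22 December 2028.
Applicant Delay Offset: −76 days → 7 October 2028.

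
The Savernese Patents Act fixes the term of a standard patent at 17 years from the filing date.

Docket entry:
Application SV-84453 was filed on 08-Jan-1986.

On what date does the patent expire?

January 8, 2003

Filing date + 17 years → 8 January 2003.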